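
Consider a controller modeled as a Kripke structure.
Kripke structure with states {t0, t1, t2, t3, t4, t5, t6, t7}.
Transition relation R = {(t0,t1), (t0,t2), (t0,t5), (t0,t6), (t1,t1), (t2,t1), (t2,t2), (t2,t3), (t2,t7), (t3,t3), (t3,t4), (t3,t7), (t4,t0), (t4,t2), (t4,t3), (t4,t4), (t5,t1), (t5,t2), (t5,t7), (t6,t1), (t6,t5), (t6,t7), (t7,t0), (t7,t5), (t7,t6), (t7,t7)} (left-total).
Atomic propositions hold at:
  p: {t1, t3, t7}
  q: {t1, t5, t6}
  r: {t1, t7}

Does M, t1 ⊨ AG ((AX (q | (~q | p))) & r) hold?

Yes

Sat(~q) = {t0, t2, t3, t4, t7}
Sat(~q | p) = {t0, t1, t2, t3, t4, t7}
Sat(q | (~q | p)) = {t0, t1, t2, t3, t4, t5, t6, t7}
Sat(AX (q | (~q | p))) = {s : every successor in {t0, t1, t2, t3, t4, t5, t6, t7}} = {t0, t1, t2, t3, t4, t5, t6, t7}
Sat((AX (q | (~q | p))) & r) = {t1, t7}
AG ((AX (q | (~q | p))) & r): greatest fixpoint, start Z0 = {t1, t7}, keep only states in Sat with every successor in Z. Z1 = {t1}; fixed.
Sat(AG ((AX (q | (~q | p))) & r)) = {t1}
t1 ∈ Sat(AG ((AX (q | (~q | p))) & r)) = {t1}, so the formula holds at t1.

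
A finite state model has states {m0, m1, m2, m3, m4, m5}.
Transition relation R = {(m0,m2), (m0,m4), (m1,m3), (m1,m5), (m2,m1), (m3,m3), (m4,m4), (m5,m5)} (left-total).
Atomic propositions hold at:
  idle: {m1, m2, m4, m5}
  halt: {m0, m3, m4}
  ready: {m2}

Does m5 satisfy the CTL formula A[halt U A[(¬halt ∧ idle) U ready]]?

Sat(¬halt) = {m1, m2, m5}
Sat(¬halt ∧ idle) = {m1, m2, m5}
A[(¬halt ∧ idle) U ready]: least fixpoint, start Z0 = Sat(ready) = {m2}, add states in Sat(¬halt ∧ idle) with every successor in Z. Already a fixed point.
Sat(A[(¬halt ∧ idle) U ready]) = {m2}
A[halt U A[(¬halt ∧ idle) U ready]]: least fixpoint, start Z0 = Sat(A[(¬halt ∧ idle) U ready]) = {m2}, add states in Sat(halt) with every successor in Z. Already a fixed point.
Sat(A[halt U A[(¬halt ∧ idle) U ready]]) = {m2}
m5 ∉ Sat(A[halt U A[(¬halt ∧ idle) U ready]]) = {m2}, so the formula does not hold at m5.

No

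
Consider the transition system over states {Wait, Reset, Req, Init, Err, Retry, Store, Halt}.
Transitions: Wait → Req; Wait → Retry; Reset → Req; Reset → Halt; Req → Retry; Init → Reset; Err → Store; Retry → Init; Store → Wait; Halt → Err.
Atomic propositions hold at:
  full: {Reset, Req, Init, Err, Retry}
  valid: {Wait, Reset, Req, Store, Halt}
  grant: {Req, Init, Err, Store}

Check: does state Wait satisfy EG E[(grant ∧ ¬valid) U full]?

Sat(¬valid) = {Init, Err, Retry}
Sat(grant ∧ ¬valid) = {Init, Err}
E[(grant ∧ ¬valid) U full]: least fixpoint, start Z0 = Sat(full) = {Reset, Req, Init, Err, Retry}, add states in Sat(grant ∧ ¬valid) with some successor in Z. Already a fixed point.
Sat(E[(grant ∧ ¬valid) U full]) = {Reset, Req, Init, Err, Retry}
EG E[(grant ∧ ¬valid) U full]: greatest fixpoint, start Z0 = {Reset, Req, Init, Err, Retry}, keep only states in Sat with some successor in Z. Z1 = {Reset, Req, Init, Retry}; fixed.
Sat(EG E[(grant ∧ ¬valid) U full]) = {Reset, Req, Init, Retry}
Wait ∉ Sat(EG E[(grant ∧ ¬valid) U full]) = {Reset, Req, Init, Retry}, so the formula does not hold at Wait.

No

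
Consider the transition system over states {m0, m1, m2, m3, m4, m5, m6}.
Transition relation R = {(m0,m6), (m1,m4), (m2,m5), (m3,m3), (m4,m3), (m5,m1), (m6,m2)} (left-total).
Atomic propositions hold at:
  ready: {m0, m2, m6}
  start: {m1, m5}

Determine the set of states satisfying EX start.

Sat(EX start) = {s : some successor in {m1, m5}} = {m2, m5}

{m2, m5}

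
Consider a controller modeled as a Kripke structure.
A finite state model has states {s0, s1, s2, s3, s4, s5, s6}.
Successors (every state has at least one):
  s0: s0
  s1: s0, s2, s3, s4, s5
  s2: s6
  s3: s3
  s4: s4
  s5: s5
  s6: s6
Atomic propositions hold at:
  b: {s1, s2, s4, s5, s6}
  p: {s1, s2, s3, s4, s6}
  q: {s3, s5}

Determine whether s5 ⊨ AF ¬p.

Sat(¬p) = {s0, s5}
AF ¬p: least fixpoint, start Z0 = {s0, s5}, add states with every successor in Z. Already a fixed point.
Sat(AF ¬p) = {s0, s5}
s5 ∈ Sat(AF ¬p) = {s0, s5}, so the formula holds at s5.

Yes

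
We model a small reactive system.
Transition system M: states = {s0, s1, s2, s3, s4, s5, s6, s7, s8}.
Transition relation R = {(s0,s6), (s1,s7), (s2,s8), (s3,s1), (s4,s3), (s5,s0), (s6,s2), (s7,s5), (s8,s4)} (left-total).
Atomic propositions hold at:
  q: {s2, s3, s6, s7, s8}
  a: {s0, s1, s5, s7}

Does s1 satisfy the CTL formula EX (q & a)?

Yes

Sat(q & a) = {s7}
Sat(EX (q & a)) = {s : some successor in {s7}} = {s1}
s1 ∈ Sat(EX (q & a)) = {s1}, so the formula holds at s1.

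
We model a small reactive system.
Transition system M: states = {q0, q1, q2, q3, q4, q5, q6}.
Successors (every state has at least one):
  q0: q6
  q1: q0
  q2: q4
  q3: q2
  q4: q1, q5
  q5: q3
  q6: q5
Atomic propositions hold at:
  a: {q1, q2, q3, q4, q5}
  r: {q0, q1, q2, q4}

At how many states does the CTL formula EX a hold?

Sat(EX a) = {s : some successor in {q1, q2, q3, q4, q5}} = {q2, q3, q4, q5, q6}
|Sat(EX a)| = |{q2, q3, q4, q5, q6}| = 5.

5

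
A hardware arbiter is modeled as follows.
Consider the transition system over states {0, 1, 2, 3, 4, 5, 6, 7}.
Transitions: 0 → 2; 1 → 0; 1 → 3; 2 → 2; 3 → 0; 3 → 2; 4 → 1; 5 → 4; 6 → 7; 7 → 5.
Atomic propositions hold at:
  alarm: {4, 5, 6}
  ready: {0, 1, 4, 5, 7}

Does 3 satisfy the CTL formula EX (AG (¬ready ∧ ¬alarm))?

Sat(¬ready) = {2, 3, 6}
Sat(¬alarm) = {0, 1, 2, 3, 7}
Sat(¬ready ∧ ¬alarm) = {2, 3}
AG (¬ready ∧ ¬alarm): greatest fixpoint, start Z0 = {2, 3}, keep only states in Sat with every successor in Z. Z1 = {2}; fixed.
Sat(AG (¬ready ∧ ¬alarm)) = {2}
Sat(EX (AG (¬ready ∧ ¬alarm))) = {s : some successor in {2}} = {0, 2, 3}
3 ∈ Sat(EX (AG (¬ready ∧ ¬alarm))) = {0, 2, 3}, so the formula holds at 3.

Yes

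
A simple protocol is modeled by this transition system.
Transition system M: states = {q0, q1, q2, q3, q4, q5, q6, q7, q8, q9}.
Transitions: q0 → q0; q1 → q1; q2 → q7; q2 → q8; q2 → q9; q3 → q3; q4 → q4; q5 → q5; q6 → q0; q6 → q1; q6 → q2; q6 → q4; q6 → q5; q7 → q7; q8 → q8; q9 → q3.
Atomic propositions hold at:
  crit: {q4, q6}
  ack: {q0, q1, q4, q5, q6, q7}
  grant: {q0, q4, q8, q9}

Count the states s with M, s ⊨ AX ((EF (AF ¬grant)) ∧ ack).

Sat(¬grant) = {q1, q2, q3, q5, q6, q7}
AF ¬grant: least fixpoint, start Z0 = {q1, q2, q3, q5, q6, q7}, add states with every successor in Z. Z1 = {q1, q2, q3, q5, q6, q7, q9}; fixed.
Sat(AF ¬grant) = {q1, q2, q3, q5, q6, q7, q9}
EF (AF ¬grant): least fixpoint, start Z0 = {q1, q2, q3, q5, q6, q7, q9}, add states with some successor in Z. Already a fixed point.
Sat(EF (AF ¬grant)) = {q1, q2, q3, q5, q6, q7, q9}
Sat((EF (AF ¬grant)) ∧ ack) = {q1, q5, q6, q7}
Sat(AX ((EF (AF ¬grant)) ∧ ack)) = {s : every successor in {q1, q5, q6, q7}} = {q1, q5, q7}
|Sat(AX ((EF (AF ¬grant)) ∧ ack))| = |{q1, q5, q7}| = 3.

3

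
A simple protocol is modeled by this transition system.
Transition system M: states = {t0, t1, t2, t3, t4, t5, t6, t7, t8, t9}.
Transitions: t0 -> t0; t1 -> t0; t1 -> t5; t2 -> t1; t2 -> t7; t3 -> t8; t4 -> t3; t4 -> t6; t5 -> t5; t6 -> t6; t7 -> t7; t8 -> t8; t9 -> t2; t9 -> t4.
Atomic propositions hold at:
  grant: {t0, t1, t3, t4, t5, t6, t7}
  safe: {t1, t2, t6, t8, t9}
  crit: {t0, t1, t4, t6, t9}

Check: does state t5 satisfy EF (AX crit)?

No

Sat(AX crit) = {s : every successor in {t0, t1, t4, t6, t9}} = {t0, t6}
EF (AX crit): least fixpoint, start Z0 = {t0, t6}, add states with some successor in Z. Z1 = {t0, t1, t4, t6}; Z2 = {t0, t1, t2, t4, t6, t9}; fixed.
Sat(EF (AX crit)) = {t0, t1, t2, t4, t6, t9}
t5 ∉ Sat(EF (AX crit)) = {t0, t1, t2, t4, t6, t9}, so the formula does not hold at t5.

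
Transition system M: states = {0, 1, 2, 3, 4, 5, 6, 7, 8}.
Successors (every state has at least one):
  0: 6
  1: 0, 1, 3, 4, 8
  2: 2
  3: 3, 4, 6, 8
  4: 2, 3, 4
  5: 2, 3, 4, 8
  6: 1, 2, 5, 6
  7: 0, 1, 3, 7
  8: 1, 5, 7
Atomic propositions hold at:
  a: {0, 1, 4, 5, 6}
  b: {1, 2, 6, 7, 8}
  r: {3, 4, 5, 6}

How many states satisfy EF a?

EF a: least fixpoint, start Z0 = {0, 1, 4, 5, 6}, add states with some successor in Z. Z1 = {0, 1, 3, 4, 5, 6, 7, 8}; fixed.
Sat(EF a) = {0, 1, 3, 4, 5, 6, 7, 8}
|Sat(EF a)| = |{0, 1, 3, 4, 5, 6, 7, 8}| = 8.

8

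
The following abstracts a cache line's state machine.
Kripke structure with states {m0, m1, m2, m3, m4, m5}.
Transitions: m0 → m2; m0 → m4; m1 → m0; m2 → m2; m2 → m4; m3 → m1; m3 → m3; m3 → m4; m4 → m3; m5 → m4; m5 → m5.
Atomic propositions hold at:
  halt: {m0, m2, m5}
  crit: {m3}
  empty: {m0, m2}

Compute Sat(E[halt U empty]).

E[halt U empty]: least fixpoint, start Z0 = Sat(empty) = {m0, m2}, add states in Sat(halt) with some successor in Z. Already a fixed point.
Sat(E[halt U empty]) = {m0, m2}

{m0, m2}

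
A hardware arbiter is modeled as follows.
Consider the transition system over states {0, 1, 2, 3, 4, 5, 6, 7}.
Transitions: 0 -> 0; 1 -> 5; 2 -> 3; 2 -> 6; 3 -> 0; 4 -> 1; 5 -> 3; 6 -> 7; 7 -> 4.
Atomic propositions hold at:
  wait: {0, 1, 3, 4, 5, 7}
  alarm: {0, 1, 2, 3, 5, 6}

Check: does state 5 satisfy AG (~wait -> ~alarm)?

Sat(~wait) = {2, 6}
Sat(~alarm) = {4, 7}
Sat(~wait -> ~alarm) = {0, 1, 3, 4, 5, 7}
AG (~wait -> ~alarm): greatest fixpoint, start Z0 = {0, 1, 3, 4, 5, 7}, keep only states in Sat with every successor in Z. Already a fixed point.
Sat(AG (~wait -> ~alarm)) = {0, 1, 3, 4, 5, 7}
5 ∈ Sat(AG (~wait -> ~alarm)) = {0, 1, 3, 4, 5, 7}, so the formula holds at 5.

Yes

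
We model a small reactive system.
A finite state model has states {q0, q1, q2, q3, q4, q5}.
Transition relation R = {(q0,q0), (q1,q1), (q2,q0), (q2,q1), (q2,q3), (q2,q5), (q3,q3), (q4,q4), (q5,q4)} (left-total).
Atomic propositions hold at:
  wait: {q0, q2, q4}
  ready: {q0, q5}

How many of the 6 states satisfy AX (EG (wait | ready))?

Sat(wait | ready) = {q0, q2, q4, q5}
EG (wait | ready): greatest fixpoint, start Z0 = {q0, q2, q4, q5}, keep only states in Sat with some successor in Z. Already a fixed point.
Sat(EG (wait | ready)) = {q0, q2, q4, q5}
Sat(AX (EG (wait | ready))) = {s : every successor in {q0, q2, q4, q5}} = {q0, q4, q5}
|Sat(AX (EG (wait | ready)))| = |{q0, q4, q5}| = 3.

3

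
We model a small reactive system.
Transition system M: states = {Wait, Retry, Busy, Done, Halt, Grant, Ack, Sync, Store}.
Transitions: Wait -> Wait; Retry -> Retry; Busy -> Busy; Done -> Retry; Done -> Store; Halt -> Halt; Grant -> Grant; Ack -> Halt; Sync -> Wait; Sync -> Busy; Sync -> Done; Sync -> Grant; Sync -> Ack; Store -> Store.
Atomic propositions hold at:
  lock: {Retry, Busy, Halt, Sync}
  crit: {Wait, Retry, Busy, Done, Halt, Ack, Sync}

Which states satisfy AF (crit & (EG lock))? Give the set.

{Retry, Busy, Halt, Ack, Sync}

EG lock: greatest fixpoint, start Z0 = {Retry, Busy, Halt, Sync}, keep only states in Sat with some successor in Z. Already a fixed point.
Sat(EG lock) = {Retry, Busy, Halt, Sync}
Sat(crit & (EG lock)) = {Retry, Busy, Halt, Sync}
AF (crit & (EG lock)): least fixpoint, start Z0 = {Retry, Busy, Halt, Sync}, add states with every successor in Z. Z1 = {Retry, Busy, Halt, Ack, Sync}; fixed.
Sat(AF (crit & (EG lock))) = {Retry, Busy, Halt, Ack, Sync}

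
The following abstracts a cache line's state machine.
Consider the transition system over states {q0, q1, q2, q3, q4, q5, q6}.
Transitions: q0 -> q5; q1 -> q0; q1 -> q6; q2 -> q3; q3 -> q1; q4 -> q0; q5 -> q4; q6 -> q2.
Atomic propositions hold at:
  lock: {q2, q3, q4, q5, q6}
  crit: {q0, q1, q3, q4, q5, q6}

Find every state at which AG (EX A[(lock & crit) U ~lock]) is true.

{q0, q4, q5}

Sat(lock & crit) = {q3, q4, q5, q6}
Sat(~lock) = {q0, q1}
A[(lock & crit) U ~lock]: least fixpoint, start Z0 = Sat(~lock) = {q0, q1}, add states in Sat(lock & crit) with every successor in Z. Z1 = {q0, q1, q3, q4}; Z2 = {q0, q1, q3, q4, q5}; fixed.
Sat(A[(lock & crit) U ~lock]) = {q0, q1, q3, q4, q5}
Sat(EX A[(lock & crit) U ~lock]) = {s : some successor in {q0, q1, q3, q4, q5}} = {q0, q1, q2, q3, q4, q5}
AG (EX A[(lock & crit) U ~lock]): greatest fixpoint, start Z0 = {q0, q1, q2, q3, q4, q5}, keep only states in Sat with every successor in Z. Z1 = {q0, q2, q3, q4, q5}; Z2 = {q0, q2, q4, q5}; Z3 = {q0, q4, q5}; fixed.
Sat(AG (EX A[(lock & crit) U ~lock])) = {q0, q4, q5}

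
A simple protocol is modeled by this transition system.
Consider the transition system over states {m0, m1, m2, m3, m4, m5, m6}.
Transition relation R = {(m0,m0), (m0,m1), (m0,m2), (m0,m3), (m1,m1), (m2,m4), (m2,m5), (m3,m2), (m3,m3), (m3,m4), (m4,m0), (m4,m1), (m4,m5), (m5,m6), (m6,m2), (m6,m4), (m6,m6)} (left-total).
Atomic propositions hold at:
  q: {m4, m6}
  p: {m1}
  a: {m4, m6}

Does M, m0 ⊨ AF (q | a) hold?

Sat(q | a) = {m4, m6}
AF (q | a): least fixpoint, start Z0 = {m4, m6}, add states with every successor in Z. Z1 = {m4, m5, m6}; Z2 = {m2, m4, m5, m6}; fixed.
Sat(AF (q | a)) = {m2, m4, m5, m6}
m0 ∉ Sat(AF (q | a)) = {m2, m4, m5, m6}, so the formula does not hold at m0.

No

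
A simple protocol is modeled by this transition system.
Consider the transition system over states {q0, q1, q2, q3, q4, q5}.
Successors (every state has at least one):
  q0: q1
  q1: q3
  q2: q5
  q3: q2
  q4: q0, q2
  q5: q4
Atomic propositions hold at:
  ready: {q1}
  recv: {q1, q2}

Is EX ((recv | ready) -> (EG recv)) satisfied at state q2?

Sat(recv | ready) = {q1, q2}
EG recv: greatest fixpoint, start Z0 = {q1, q2}, keep only states in Sat with some successor in Z. Z1 = ∅; fixed.
Sat(EG recv) = ∅
Sat((recv | ready) -> (EG recv)) = {q0, q3, q4, q5}
Sat(EX ((recv | ready) -> (EG recv))) = {s : some successor in {q0, q3, q4, q5}} = {q1, q2, q4, q5}
q2 ∈ Sat(EX ((recv | ready) -> (EG recv))) = {q1, q2, q4, q5}, so the formula holds at q2.

Yes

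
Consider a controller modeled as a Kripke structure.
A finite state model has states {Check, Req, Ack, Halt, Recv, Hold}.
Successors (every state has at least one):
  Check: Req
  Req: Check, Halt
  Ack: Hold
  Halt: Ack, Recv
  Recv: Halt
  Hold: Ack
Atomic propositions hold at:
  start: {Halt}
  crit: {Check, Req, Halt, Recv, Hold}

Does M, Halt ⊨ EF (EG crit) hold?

Yes

EG crit: greatest fixpoint, start Z0 = {Check, Req, Halt, Recv, Hold}, keep only states in Sat with some successor in Z. Z1 = {Check, Req, Halt, Recv}; fixed.
Sat(EG crit) = {Check, Req, Halt, Recv}
EF (EG crit): least fixpoint, start Z0 = {Check, Req, Halt, Recv}, add states with some successor in Z. Already a fixed point.
Sat(EF (EG crit)) = {Check, Req, Halt, Recv}
Halt ∈ Sat(EF (EG crit)) = {Check, Req, Halt, Recv}, so the formula holds at Halt.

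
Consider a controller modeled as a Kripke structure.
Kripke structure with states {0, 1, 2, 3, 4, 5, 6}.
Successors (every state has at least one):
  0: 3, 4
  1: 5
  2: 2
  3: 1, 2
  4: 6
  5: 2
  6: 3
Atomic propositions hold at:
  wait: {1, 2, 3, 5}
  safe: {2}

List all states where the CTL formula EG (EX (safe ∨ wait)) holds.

{0, 1, 2, 3, 5, 6}

Sat(safe ∨ wait) = {1, 2, 3, 5}
Sat(EX (safe ∨ wait)) = {s : some successor in {1, 2, 3, 5}} = {0, 1, 2, 3, 5, 6}
EG (EX (safe ∨ wait)): greatest fixpoint, start Z0 = {0, 1, 2, 3, 5, 6}, keep only states in Sat with some successor in Z. Already a fixed point.
Sat(EG (EX (safe ∨ wait))) = {0, 1, 2, 3, 5, 6}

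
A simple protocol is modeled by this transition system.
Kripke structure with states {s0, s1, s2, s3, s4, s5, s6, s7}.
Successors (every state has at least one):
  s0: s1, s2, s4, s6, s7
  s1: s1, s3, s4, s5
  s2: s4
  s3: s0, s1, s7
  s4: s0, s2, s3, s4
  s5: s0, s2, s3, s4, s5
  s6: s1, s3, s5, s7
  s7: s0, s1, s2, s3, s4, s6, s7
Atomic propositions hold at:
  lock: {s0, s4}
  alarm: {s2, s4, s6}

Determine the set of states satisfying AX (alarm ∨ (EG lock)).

{s2}

EG lock: greatest fixpoint, start Z0 = {s0, s4}, keep only states in Sat with some successor in Z. Already a fixed point.
Sat(EG lock) = {s0, s4}
Sat(alarm ∨ (EG lock)) = {s0, s2, s4, s6}
Sat(AX (alarm ∨ (EG lock))) = {s : every successor in {s0, s2, s4, s6}} = {s2}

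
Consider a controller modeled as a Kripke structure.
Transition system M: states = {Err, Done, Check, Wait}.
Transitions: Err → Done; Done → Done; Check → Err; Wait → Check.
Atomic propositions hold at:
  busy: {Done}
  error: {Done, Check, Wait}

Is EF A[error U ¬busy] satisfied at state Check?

Sat(¬busy) = {Err, Check, Wait}
A[error U ¬busy]: least fixpoint, start Z0 = Sat(¬busy) = {Err, Check, Wait}, add states in Sat(error) with every successor in Z. Already a fixed point.
Sat(A[error U ¬busy]) = {Err, Check, Wait}
EF A[error U ¬busy]: least fixpoint, start Z0 = {Err, Check, Wait}, add states with some successor in Z. Already a fixed point.
Sat(EF A[error U ¬busy]) = {Err, Check, Wait}
Check ∈ Sat(EF A[error U ¬busy]) = {Err, Check, Wait}, so the formula holds at Check.

Yes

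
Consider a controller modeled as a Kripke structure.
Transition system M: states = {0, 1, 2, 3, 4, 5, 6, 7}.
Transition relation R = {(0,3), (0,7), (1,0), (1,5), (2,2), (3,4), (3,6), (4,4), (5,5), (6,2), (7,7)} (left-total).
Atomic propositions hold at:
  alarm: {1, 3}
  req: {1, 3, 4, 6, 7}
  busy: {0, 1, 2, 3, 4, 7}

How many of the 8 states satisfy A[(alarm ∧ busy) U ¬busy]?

2

Sat(alarm ∧ busy) = {1, 3}
Sat(¬busy) = {5, 6}
A[(alarm ∧ busy) U ¬busy]: least fixpoint, start Z0 = Sat(¬busy) = {5, 6}, add states in Sat(alarm ∧ busy) with every successor in Z. Already a fixed point.
Sat(A[(alarm ∧ busy) U ¬busy]) = {5, 6}
|Sat(A[(alarm ∧ busy) U ¬busy])| = |{5, 6}| = 2.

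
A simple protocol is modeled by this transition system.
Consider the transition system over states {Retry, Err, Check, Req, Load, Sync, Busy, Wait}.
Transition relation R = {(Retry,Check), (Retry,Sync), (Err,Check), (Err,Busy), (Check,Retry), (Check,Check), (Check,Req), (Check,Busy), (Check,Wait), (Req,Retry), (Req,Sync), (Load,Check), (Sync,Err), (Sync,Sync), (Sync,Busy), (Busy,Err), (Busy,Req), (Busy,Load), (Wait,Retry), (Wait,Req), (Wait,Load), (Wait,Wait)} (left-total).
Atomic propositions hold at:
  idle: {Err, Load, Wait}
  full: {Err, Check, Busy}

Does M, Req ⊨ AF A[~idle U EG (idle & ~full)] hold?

No

Sat(~idle) = {Retry, Check, Req, Sync, Busy}
Sat(~full) = {Retry, Req, Load, Sync, Wait}
Sat(idle & ~full) = {Load, Wait}
EG (idle & ~full): greatest fixpoint, start Z0 = {Load, Wait}, keep only states in Sat with some successor in Z. Z1 = {Wait}; fixed.
Sat(EG (idle & ~full)) = {Wait}
A[~idle U EG (idle & ~full)]: least fixpoint, start Z0 = Sat(EG (idle & ~full)) = {Wait}, add states in Sat(~idle) with every successor in Z. Already a fixed point.
Sat(A[~idle U EG (idle & ~full)]) = {Wait}
AF A[~idle U EG (idle & ~full)]: least fixpoint, start Z0 = {Wait}, add states with every successor in Z. Already a fixed point.
Sat(AF A[~idle U EG (idle & ~full)]) = {Wait}
Req ∉ Sat(AF A[~idle U EG (idle & ~full)]) = {Wait}, so the formula does not hold at Req.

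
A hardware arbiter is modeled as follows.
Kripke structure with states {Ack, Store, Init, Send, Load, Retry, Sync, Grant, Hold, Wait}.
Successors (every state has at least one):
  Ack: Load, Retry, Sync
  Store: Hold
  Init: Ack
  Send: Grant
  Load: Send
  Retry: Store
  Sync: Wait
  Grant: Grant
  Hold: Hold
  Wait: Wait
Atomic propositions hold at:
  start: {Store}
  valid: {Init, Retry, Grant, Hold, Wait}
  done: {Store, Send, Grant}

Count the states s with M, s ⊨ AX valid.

Sat(AX valid) = {s : every successor in {Init, Retry, Grant, Hold, Wait}} = {Store, Send, Sync, Grant, Hold, Wait}
|Sat(AX valid)| = |{Store, Send, Sync, Grant, Hold, Wait}| = 6.

6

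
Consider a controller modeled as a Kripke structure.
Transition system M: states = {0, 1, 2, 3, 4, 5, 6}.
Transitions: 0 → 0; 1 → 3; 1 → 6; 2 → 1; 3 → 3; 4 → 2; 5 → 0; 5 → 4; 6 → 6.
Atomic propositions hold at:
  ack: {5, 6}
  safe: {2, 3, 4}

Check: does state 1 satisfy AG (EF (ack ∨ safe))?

Yes

Sat(ack ∨ safe) = {2, 3, 4, 5, 6}
EF (ack ∨ safe): least fixpoint, start Z0 = {2, 3, 4, 5, 6}, add states with some successor in Z. Z1 = {1, 2, 3, 4, 5, 6}; fixed.
Sat(EF (ack ∨ safe)) = {1, 2, 3, 4, 5, 6}
AG (EF (ack ∨ safe)): greatest fixpoint, start Z0 = {1, 2, 3, 4, 5, 6}, keep only states in Sat with every successor in Z. Z1 = {1, 2, 3, 4, 6}; fixed.
Sat(AG (EF (ack ∨ safe))) = {1, 2, 3, 4, 6}
1 ∈ Sat(AG (EF (ack ∨ safe))) = {1, 2, 3, 4, 6}, so the formula holds at 1.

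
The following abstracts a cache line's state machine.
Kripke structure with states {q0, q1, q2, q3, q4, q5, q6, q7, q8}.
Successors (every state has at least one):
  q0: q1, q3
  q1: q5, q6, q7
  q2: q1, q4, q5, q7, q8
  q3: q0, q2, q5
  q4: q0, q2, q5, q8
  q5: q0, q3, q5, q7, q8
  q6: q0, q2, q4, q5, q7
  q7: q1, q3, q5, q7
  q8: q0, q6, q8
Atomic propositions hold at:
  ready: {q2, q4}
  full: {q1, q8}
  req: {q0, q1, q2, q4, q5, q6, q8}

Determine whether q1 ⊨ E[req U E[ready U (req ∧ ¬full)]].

Sat(¬full) = {q0, q2, q3, q4, q5, q6, q7}
Sat(req ∧ ¬full) = {q0, q2, q4, q5, q6}
E[ready U (req ∧ ¬full)]: least fixpoint, start Z0 = Sat((req ∧ ¬full)) = {q0, q2, q4, q5, q6}, add states in Sat(ready) with some successor in Z. Already a fixed point.
Sat(E[ready U (req ∧ ¬full)]) = {q0, q2, q4, q5, q6}
E[req U E[ready U (req ∧ ¬full)]]: least fixpoint, start Z0 = Sat(E[ready U (req ∧ ¬full)]) = {q0, q2, q4, q5, q6}, add states in Sat(req) with some successor in Z. Z1 = {q0, q1, q2, q4, q5, q6, q8}; fixed.
Sat(E[req U E[ready U (req ∧ ¬full)]]) = {q0, q1, q2, q4, q5, q6, q8}
q1 ∈ Sat(E[req U E[ready U (req ∧ ¬full)]]) = {q0, q1, q2, q4, q5, q6, q8}, so the formula holds at q1.

Yes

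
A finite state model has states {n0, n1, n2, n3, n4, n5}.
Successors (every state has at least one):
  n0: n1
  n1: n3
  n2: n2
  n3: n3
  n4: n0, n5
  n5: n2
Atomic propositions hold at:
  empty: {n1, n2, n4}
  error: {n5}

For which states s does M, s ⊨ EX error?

{n4}

Sat(EX error) = {s : some successor in {n5}} = {n4}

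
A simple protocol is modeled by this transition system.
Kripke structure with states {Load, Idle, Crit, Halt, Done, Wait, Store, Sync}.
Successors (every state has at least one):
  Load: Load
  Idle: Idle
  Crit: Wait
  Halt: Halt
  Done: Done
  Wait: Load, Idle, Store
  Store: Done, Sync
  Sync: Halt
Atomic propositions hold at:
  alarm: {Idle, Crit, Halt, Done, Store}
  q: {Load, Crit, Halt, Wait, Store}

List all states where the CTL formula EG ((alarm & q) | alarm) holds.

{Idle, Halt, Done, Store}

Sat(alarm & q) = {Crit, Halt, Store}
Sat((alarm & q) | alarm) = {Idle, Crit, Halt, Done, Store}
EG ((alarm & q) | alarm): greatest fixpoint, start Z0 = {Idle, Crit, Halt, Done, Store}, keep only states in Sat with some successor in Z. Z1 = {Idle, Halt, Done, Store}; fixed.
Sat(EG ((alarm & q) | alarm)) = {Idle, Halt, Done, Store}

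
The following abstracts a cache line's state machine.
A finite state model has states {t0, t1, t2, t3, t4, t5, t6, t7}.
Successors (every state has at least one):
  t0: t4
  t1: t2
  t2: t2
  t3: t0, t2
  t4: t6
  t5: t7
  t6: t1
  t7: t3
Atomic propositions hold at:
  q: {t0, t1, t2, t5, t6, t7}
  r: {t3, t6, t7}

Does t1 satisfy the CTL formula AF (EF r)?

No

EF r: least fixpoint, start Z0 = {t3, t6, t7}, add states with some successor in Z. Z1 = {t3, t4, t5, t6, t7}; Z2 = {t0, t3, t4, t5, t6, t7}; fixed.
Sat(EF r) = {t0, t3, t4, t5, t6, t7}
AF (EF r): least fixpoint, start Z0 = {t0, t3, t4, t5, t6, t7}, add states with every successor in Z. Already a fixed point.
Sat(AF (EF r)) = {t0, t3, t4, t5, t6, t7}
t1 ∉ Sat(AF (EF r)) = {t0, t3, t4, t5, t6, t7}, so the formula does not hold at t1.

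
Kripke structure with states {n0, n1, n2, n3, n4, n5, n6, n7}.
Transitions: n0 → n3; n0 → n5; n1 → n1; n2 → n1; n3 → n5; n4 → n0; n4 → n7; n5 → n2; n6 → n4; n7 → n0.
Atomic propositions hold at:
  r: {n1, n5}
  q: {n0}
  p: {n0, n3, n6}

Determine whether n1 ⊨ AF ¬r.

No

Sat(¬r) = {n0, n2, n3, n4, n6, n7}
AF ¬r: least fixpoint, start Z0 = {n0, n2, n3, n4, n6, n7}, add states with every successor in Z. Z1 = {n0, n2, n3, n4, n5, n6, n7}; fixed.
Sat(AF ¬r) = {n0, n2, n3, n4, n5, n6, n7}
n1 ∉ Sat(AF ¬r) = {n0, n2, n3, n4, n5, n6, n7}, so the formula does not hold at n1.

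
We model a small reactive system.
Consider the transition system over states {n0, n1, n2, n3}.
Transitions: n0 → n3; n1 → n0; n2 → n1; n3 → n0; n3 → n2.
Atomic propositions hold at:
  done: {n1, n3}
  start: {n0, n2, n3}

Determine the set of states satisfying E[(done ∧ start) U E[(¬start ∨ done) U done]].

{n1, n3}

Sat(done ∧ start) = {n3}
Sat(¬start) = {n1}
Sat(¬start ∨ done) = {n1, n3}
E[(¬start ∨ done) U done]: least fixpoint, start Z0 = Sat(done) = {n1, n3}, add states in Sat(¬start ∨ done) with some successor in Z. Already a fixed point.
Sat(E[(¬start ∨ done) U done]) = {n1, n3}
E[(done ∧ start) U E[(¬start ∨ done) U done]]: least fixpoint, start Z0 = Sat(E[(¬start ∨ done) U done]) = {n1, n3}, add states in Sat(done ∧ start) with some successor in Z. Already a fixed point.
Sat(E[(done ∧ start) U E[(¬start ∨ done) U done]]) = {n1, n3}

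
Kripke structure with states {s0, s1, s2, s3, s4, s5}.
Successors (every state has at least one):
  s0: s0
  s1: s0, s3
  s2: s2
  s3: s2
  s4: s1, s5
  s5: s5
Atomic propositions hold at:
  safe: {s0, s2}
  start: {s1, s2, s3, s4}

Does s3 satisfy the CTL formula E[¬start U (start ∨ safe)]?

Yes

Sat(¬start) = {s0, s5}
Sat(start ∨ safe) = {s0, s1, s2, s3, s4}
E[¬start U (start ∨ safe)]: least fixpoint, start Z0 = Sat((start ∨ safe)) = {s0, s1, s2, s3, s4}, add states in Sat(¬start) with some successor in Z. Already a fixed point.
Sat(E[¬start U (start ∨ safe)]) = {s0, s1, s2, s3, s4}
s3 ∈ Sat(E[¬start U (start ∨ safe)]) = {s0, s1, s2, s3, s4}, so the formula holds at s3.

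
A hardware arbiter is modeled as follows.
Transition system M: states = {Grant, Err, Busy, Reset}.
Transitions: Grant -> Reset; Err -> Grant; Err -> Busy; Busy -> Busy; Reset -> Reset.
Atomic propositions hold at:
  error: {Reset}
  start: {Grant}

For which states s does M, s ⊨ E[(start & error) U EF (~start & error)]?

Sat(start & error) = ∅
Sat(~start) = {Err, Busy, Reset}
Sat(~start & error) = {Reset}
EF (~start & error): least fixpoint, start Z0 = {Reset}, add states with some successor in Z. Z1 = {Grant, Reset}; Z2 = {Grant, Err, Reset}; fixed.
Sat(EF (~start & error)) = {Grant, Err, Reset}
E[(start & error) U EF (~start & error)]: least fixpoint, start Z0 = Sat(EF (~start & error)) = {Grant, Err, Reset}, add states in Sat(start & error) with some successor in Z. Already a fixed point.
Sat(E[(start & error) U EF (~start & error)]) = {Grant, Err, Reset}

{Grant, Err, Reset}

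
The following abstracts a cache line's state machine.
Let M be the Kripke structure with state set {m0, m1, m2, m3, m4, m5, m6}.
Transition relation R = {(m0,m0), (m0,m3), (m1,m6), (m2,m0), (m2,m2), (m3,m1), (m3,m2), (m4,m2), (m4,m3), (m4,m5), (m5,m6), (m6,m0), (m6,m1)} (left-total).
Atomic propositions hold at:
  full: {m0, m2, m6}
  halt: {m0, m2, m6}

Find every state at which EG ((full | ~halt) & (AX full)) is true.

Sat(~halt) = {m1, m3, m4, m5}
Sat(full | ~halt) = {m0, m1, m2, m3, m4, m5, m6}
Sat(AX full) = {s : every successor in {m0, m2, m6}} = {m1, m2, m5}
Sat((full | ~halt) & (AX full)) = {m1, m2, m5}
EG ((full | ~halt) & (AX full)): greatest fixpoint, start Z0 = {m1, m2, m5}, keep only states in Sat with some successor in Z. Z1 = {m2}; fixed.
Sat(EG ((full | ~halt) & (AX full))) = {m2}

{m2}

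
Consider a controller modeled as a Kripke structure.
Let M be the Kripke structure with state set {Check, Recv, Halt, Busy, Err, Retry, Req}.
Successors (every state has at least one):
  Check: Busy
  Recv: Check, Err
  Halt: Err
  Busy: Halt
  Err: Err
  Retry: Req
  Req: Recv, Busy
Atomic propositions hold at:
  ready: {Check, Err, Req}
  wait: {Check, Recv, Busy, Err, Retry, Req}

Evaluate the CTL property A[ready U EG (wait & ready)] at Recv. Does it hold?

No

Sat(wait & ready) = {Check, Err, Req}
EG (wait & ready): greatest fixpoint, start Z0 = {Check, Err, Req}, keep only states in Sat with some successor in Z. Z1 = {Err}; fixed.
Sat(EG (wait & ready)) = {Err}
A[ready U EG (wait & ready)]: least fixpoint, start Z0 = Sat(EG (wait & ready)) = {Err}, add states in Sat(ready) with every successor in Z. Already a fixed point.
Sat(A[ready U EG (wait & ready)]) = {Err}
Recv ∉ Sat(A[ready U EG (wait & ready)]) = {Err}, so the formula does not hold at Recv.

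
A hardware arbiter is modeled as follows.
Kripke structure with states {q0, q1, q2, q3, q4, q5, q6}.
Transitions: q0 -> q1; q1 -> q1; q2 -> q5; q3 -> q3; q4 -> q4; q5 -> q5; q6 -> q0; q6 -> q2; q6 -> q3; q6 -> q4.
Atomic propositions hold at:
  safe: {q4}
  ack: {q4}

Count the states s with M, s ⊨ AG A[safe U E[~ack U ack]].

1

Sat(~ack) = {q0, q1, q2, q3, q5, q6}
E[~ack U ack]: least fixpoint, start Z0 = Sat(ack) = {q4}, add states in Sat(~ack) with some successor in Z. Z1 = {q4, q6}; fixed.
Sat(E[~ack U ack]) = {q4, q6}
A[safe U E[~ack U ack]]: least fixpoint, start Z0 = Sat(E[~ack U ack]) = {q4, q6}, add states in Sat(safe) with every successor in Z. Already a fixed point.
Sat(A[safe U E[~ack U ack]]) = {q4, q6}
AG A[safe U E[~ack U ack]]: greatest fixpoint, start Z0 = {q4, q6}, keep only states in Sat with every successor in Z. Z1 = {q4}; fixed.
Sat(AG A[safe U E[~ack U ack]]) = {q4}
|Sat(AG A[safe U E[~ack U ack]])| = |{q4}| = 1.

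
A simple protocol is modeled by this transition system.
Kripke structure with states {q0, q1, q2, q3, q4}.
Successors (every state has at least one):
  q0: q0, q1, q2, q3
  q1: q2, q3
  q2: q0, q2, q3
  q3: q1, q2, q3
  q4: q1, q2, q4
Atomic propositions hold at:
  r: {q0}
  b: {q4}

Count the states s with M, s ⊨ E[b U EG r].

EG r: greatest fixpoint, start Z0 = {q0}, keep only states in Sat with some successor in Z. Already a fixed point.
Sat(EG r) = {q0}
E[b U EG r]: least fixpoint, start Z0 = Sat(EG r) = {q0}, add states in Sat(b) with some successor in Z. Already a fixed point.
Sat(E[b U EG r]) = {q0}
|Sat(E[b U EG r])| = |{q0}| = 1.

1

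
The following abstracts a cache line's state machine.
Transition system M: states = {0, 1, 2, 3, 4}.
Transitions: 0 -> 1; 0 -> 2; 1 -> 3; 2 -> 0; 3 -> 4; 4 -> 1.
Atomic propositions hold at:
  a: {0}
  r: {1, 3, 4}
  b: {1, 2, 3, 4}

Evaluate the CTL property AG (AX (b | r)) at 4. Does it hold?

Sat(b | r) = {1, 2, 3, 4}
Sat(AX (b | r)) = {s : every successor in {1, 2, 3, 4}} = {0, 1, 3, 4}
AG (AX (b | r)): greatest fixpoint, start Z0 = {0, 1, 3, 4}, keep only states in Sat with every successor in Z. Z1 = {1, 3, 4}; fixed.
Sat(AG (AX (b | r))) = {1, 3, 4}
4 ∈ Sat(AG (AX (b | r))) = {1, 3, 4}, so the formula holds at 4.

Yes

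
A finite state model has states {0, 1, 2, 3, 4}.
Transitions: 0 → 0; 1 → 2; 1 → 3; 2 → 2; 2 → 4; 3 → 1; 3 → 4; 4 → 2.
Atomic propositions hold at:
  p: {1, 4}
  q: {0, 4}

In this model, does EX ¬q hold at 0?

Sat(¬q) = {1, 2, 3}
Sat(EX ¬q) = {s : some successor in {1, 2, 3}} = {1, 2, 3, 4}
0 ∉ Sat(EX ¬q) = {1, 2, 3, 4}, so the formula does not hold at 0.

No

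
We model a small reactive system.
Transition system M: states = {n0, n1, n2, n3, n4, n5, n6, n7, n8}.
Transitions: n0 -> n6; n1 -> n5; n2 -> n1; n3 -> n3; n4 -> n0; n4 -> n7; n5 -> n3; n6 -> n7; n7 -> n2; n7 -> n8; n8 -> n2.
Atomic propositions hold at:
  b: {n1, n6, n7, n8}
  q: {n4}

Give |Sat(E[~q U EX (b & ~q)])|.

6

Sat(~q) = {n0, n1, n2, n3, n5, n6, n7, n8}
Sat(b & ~q) = {n1, n6, n7, n8}
Sat(EX (b & ~q)) = {s : some successor in {n1, n6, n7, n8}} = {n0, n2, n4, n6, n7}
E[~q U EX (b & ~q)]: least fixpoint, start Z0 = Sat(EX (b & ~q)) = {n0, n2, n4, n6, n7}, add states in Sat(~q) with some successor in Z. Z1 = {n0, n2, n4, n6, n7, n8}; fixed.
Sat(E[~q U EX (b & ~q)]) = {n0, n2, n4, n6, n7, n8}
|Sat(E[~q U EX (b & ~q)])| = |{n0, n2, n4, n6, n7, n8}| = 6.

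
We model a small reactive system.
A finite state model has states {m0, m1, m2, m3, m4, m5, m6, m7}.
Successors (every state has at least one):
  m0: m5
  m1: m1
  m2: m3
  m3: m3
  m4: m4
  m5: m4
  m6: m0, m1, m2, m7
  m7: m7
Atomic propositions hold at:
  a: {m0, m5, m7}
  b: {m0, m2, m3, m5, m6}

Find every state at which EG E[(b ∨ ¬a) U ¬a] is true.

Sat(¬a) = {m1, m2, m3, m4, m6}
Sat(b ∨ ¬a) = {m0, m1, m2, m3, m4, m5, m6}
E[(b ∨ ¬a) U ¬a]: least fixpoint, start Z0 = Sat(¬a) = {m1, m2, m3, m4, m6}, add states in Sat(b ∨ ¬a) with some successor in Z. Z1 = {m1, m2, m3, m4, m5, m6}; Z2 = {m0, m1, m2, m3, m4, m5, m6}; fixed.
Sat(E[(b ∨ ¬a) U ¬a]) = {m0, m1, m2, m3, m4, m5, m6}
EG E[(b ∨ ¬a) U ¬a]: greatest fixpoint, start Z0 = {m0, m1, m2, m3, m4, m5, m6}, keep only states in Sat with some successor in Z. Already a fixed point.
Sat(EG E[(b ∨ ¬a) U ¬a]) = {m0, m1, m2, m3, m4, m5, m6}

{m0, m1, m2, m3, m4, m5, m6}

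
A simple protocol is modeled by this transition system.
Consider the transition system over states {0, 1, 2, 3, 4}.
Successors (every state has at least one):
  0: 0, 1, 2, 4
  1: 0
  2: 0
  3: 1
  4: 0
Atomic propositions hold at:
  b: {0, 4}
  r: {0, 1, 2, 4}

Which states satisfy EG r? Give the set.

{0, 1, 2, 4}

EG r: greatest fixpoint, start Z0 = {0, 1, 2, 4}, keep only states in Sat with some successor in Z. Already a fixed point.
Sat(EG r) = {0, 1, 2, 4}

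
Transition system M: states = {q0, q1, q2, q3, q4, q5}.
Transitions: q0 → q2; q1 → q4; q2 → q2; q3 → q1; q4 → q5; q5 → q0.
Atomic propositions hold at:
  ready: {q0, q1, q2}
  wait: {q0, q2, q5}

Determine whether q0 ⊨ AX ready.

Sat(AX ready) = {s : every successor in {q0, q1, q2}} = {q0, q2, q3, q5}
q0 ∈ Sat(AX ready) = {q0, q2, q3, q5}, so the formula holds at q0.

Yes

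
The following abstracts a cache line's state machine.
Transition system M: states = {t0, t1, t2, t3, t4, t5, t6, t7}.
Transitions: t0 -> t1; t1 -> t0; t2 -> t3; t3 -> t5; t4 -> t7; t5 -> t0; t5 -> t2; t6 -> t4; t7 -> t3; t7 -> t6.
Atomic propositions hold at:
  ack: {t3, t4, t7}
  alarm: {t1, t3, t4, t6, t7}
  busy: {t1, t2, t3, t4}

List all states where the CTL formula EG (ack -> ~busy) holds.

Sat(~busy) = {t0, t5, t6, t7}
Sat(ack -> ~busy) = {t0, t1, t2, t5, t6, t7}
EG (ack -> ~busy): greatest fixpoint, start Z0 = {t0, t1, t2, t5, t6, t7}, keep only states in Sat with some successor in Z. Z1 = {t0, t1, t5, t7}; Z2 = {t0, t1, t5}; fixed.
Sat(EG (ack -> ~busy)) = {t0, t1, t5}

{t0, t1, t5}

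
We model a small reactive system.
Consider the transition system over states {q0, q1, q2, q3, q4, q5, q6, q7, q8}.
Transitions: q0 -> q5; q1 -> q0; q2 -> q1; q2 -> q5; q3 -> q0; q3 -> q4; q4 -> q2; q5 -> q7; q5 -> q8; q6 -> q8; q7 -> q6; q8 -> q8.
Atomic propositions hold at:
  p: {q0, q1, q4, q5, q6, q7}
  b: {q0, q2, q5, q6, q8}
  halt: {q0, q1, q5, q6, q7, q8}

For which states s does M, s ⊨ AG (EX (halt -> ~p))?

{q6, q8}

Sat(~p) = {q2, q3, q8}
Sat(halt -> ~p) = {q2, q3, q4, q8}
Sat(EX (halt -> ~p)) = {s : some successor in {q2, q3, q4, q8}} = {q3, q4, q5, q6, q8}
AG (EX (halt -> ~p)): greatest fixpoint, start Z0 = {q3, q4, q5, q6, q8}, keep only states in Sat with every successor in Z. Z1 = {q6, q8}; fixed.
Sat(AG (EX (halt -> ~p))) = {q6, q8}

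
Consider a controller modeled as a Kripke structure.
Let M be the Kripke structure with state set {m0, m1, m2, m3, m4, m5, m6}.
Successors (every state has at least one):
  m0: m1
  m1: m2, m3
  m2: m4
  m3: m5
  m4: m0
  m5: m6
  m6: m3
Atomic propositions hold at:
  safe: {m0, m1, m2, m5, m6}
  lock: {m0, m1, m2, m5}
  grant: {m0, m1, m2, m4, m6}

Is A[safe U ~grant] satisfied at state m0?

No

Sat(~grant) = {m3, m5}
A[safe U ~grant]: least fixpoint, start Z0 = Sat(~grant) = {m3, m5}, add states in Sat(safe) with every successor in Z. Z1 = {m3, m5, m6}; fixed.
Sat(A[safe U ~grant]) = {m3, m5, m6}
m0 ∉ Sat(A[safe U ~grant]) = {m3, m5, m6}, so the formula does not hold at m0.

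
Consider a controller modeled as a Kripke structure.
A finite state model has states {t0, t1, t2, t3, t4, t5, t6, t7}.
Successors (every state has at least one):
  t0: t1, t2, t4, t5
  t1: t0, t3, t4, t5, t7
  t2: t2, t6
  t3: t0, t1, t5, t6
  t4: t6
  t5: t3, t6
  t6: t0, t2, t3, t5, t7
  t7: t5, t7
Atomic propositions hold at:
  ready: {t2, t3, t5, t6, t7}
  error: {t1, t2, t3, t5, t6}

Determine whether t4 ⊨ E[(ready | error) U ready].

Sat(ready | error) = {t1, t2, t3, t5, t6, t7}
E[(ready | error) U ready]: least fixpoint, start Z0 = Sat(ready) = {t2, t3, t5, t6, t7}, add states in Sat(ready | error) with some successor in Z. Z1 = {t1, t2, t3, t5, t6, t7}; fixed.
Sat(E[(ready | error) U ready]) = {t1, t2, t3, t5, t6, t7}
t4 ∉ Sat(E[(ready | error) U ready]) = {t1, t2, t3, t5, t6, t7}, so the formula does not hold at t4.

No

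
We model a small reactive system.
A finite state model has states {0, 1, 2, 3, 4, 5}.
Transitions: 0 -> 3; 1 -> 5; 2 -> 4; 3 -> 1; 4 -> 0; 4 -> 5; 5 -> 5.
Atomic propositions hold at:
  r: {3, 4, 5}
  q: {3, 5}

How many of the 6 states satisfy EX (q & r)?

Sat(q & r) = {3, 5}
Sat(EX (q & r)) = {s : some successor in {3, 5}} = {0, 1, 4, 5}
|Sat(EX (q & r))| = |{0, 1, 4, 5}| = 4.

4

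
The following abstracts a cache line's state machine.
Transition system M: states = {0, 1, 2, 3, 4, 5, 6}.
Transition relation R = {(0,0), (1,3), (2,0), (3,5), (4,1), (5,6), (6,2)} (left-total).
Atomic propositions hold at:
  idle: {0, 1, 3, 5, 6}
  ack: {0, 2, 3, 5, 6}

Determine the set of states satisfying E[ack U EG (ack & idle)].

Sat(ack & idle) = {0, 3, 5, 6}
EG (ack & idle): greatest fixpoint, start Z0 = {0, 3, 5, 6}, keep only states in Sat with some successor in Z. Z1 = {0, 3, 5}; Z2 = {0, 3}; Z3 = {0}; fixed.
Sat(EG (ack & idle)) = {0}
E[ack U EG (ack & idle)]: least fixpoint, start Z0 = Sat(EG (ack & idle)) = {0}, add states in Sat(ack) with some successor in Z. Z1 = {0, 2}; Z2 = {0, 2, 6}; Z3 = {0, 2, 5, 6}; Z4 = {0, 2, 3, 5, 6}; fixed.
Sat(E[ack U EG (ack & idle)]) = {0, 2, 3, 5, 6}

{0, 2, 3, 5, 6}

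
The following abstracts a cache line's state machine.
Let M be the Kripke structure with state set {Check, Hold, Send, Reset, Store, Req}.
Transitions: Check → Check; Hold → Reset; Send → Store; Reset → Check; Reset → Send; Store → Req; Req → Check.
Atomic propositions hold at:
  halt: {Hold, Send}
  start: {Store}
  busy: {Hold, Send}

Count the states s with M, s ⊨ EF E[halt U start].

E[halt U start]: least fixpoint, start Z0 = Sat(start) = {Store}, add states in Sat(halt) with some successor in Z. Z1 = {Send, Store}; fixed.
Sat(E[halt U start]) = {Send, Store}
EF E[halt U start]: least fixpoint, start Z0 = {Send, Store}, add states with some successor in Z. Z1 = {Send, Reset, Store}; Z2 = {Hold, Send, Reset, Store}; fixed.
Sat(EF E[halt U start]) = {Hold, Send, Reset, Store}
|Sat(EF E[halt U start])| = |{Hold, Send, Reset, Store}| = 4.

4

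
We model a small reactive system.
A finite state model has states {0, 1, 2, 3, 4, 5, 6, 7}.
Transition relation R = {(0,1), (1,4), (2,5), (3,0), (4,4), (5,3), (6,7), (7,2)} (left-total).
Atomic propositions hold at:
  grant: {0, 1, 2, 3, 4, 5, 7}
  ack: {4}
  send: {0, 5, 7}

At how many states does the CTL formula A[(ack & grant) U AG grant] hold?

Sat(ack & grant) = {4}
AG grant: greatest fixpoint, start Z0 = {0, 1, 2, 3, 4, 5, 7}, keep only states in Sat with every successor in Z. Already a fixed point.
Sat(AG grant) = {0, 1, 2, 3, 4, 5, 7}
A[(ack & grant) U AG grant]: least fixpoint, start Z0 = Sat(AG grant) = {0, 1, 2, 3, 4, 5, 7}, add states in Sat(ack & grant) with every successor in Z. Already a fixed point.
Sat(A[(ack & grant) U AG grant]) = {0, 1, 2, 3, 4, 5, 7}
|Sat(A[(ack & grant) U AG grant])| = |{0, 1, 2, 3, 4, 5, 7}| = 7.

7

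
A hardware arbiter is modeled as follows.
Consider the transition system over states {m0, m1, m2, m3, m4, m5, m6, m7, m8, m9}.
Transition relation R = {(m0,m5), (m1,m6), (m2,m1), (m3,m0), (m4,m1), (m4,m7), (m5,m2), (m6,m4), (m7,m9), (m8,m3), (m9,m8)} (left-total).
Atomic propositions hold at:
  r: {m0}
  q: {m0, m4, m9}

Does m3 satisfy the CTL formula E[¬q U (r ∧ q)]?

Sat(¬q) = {m1, m2, m3, m5, m6, m7, m8}
Sat(r ∧ q) = {m0}
E[¬q U (r ∧ q)]: least fixpoint, start Z0 = Sat((r ∧ q)) = {m0}, add states in Sat(¬q) with some successor in Z. Z1 = {m0, m3}; Z2 = {m0, m3, m8}; fixed.
Sat(E[¬q U (r ∧ q)]) = {m0, m3, m8}
m3 ∈ Sat(E[¬q U (r ∧ q)]) = {m0, m3, m8}, so the formula holds at m3.

Yes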